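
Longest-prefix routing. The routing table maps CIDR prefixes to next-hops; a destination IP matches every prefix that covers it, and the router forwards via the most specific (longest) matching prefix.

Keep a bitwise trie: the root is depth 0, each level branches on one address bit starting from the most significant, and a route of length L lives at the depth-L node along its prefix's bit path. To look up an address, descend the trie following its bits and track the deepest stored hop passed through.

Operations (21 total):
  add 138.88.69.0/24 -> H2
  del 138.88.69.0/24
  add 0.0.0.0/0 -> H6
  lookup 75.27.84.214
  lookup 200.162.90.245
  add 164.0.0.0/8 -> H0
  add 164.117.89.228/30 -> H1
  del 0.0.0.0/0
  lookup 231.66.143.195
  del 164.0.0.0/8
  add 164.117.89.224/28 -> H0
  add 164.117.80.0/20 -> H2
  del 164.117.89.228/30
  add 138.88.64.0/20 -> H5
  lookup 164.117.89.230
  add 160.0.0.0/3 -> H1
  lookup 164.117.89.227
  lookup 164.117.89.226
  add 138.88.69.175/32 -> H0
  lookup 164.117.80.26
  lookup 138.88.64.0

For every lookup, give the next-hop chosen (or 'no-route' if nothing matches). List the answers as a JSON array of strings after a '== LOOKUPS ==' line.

Apply in order:
  + 138.88.69.0/24 (H2) depth=24
  - 138.88.69.0/24 clear@24
  + 0.0.0.0/0 (H6) depth=0
  lookup 75.27.84.214: bits ε walk d0:H6 -> H6
  lookup 200.162.90.245: bits 1 walk d0:H6→d1:- -> H6
  + 164.0.0.0/8 (H0) depth=8
  + 164.117.89.228/30 (H1) depth=30
  - 0.0.0.0/0 clear@0
  lookup 231.66.143.195: bits 1 walk d0:-→d1:- -> no-route
  - 164.0.0.0/8 clear@8
  + 164.117.89.224/28 (H0) depth=28
  + 164.117.80.0/20 (H2) depth=20
  - 164.117.89.228/30 clear@30
  + 138.88.64.0/20 (H5) depth=20
  lookup 164.117.89.230: bits 101001000111010101011001111001 walk d0:-→d1:-→d2:-→d3:-→d4:-→d5:-→d6:-→d7:-→d8:-→d9:-→d10:-→d11:-→d12:-→d13:-→d14:-→d15:-→d16:-→d17:-→d18:-→d19:-→d20:H2→d21:-→d22:-→d23:-→d24:-→d25:-→d26:-→d27:-→d28:H0→d29:-→d30:- -> H0
  + 160.0.0.0/3 (H1) depth=3
  lookup 164.117.89.227: bits 10100100011101010101100111100 walk d0:-→d1:-→d2:-→d3:H1→d4:-→d5:-→d6:-→d7:-→d8:-→d9:-→d10:-→d11:-→d12:-→d13:-→d14:-→d15:-→d16:-→d17:-→d18:-→d19:-→d20:H2→d21:-→d22:-→d23:-→d24:-→d25:-→d26:-→d27:-→d28:H0→d29:- -> H0
  lookup 164.117.89.226: bits 10100100011101010101100111100 walk d0:-→d1:-→d2:-→d3:H1→d4:-→d5:-→d6:-→d7:-→d8:-→d9:-→d10:-→d11:-→d12:-→d13:-→d14:-→d15:-→d16:-→d17:-→d18:-→d19:-→d20:H2→d21:-→d22:-→d23:-→d24:-→d25:-→d26:-→d27:-→d28:H0→d29:- -> H0
  + 138.88.69.175/32 (H0) depth=32
  lookup 164.117.80.26: bits 10100100011101010101 walk d0:-→d1:-→d2:-→d3:H1→d4:-→d5:-→d6:-→d7:-→d8:-→d9:-→d10:-→d11:-→d12:-→d13:-→d14:-→d15:-→d16:-→d17:-→d18:-→d19:-→d20:H2 -> H2
  lookup 138.88.64.0: bits 100010100101100001000 walk d0:-→d1:-→d2:-→d3:-→d4:-→d5:-→d6:-→d7:-→d8:-→d9:-→d10:-→d11:-→d12:-→d13:-→d14:-→d15:-→d16:-→d17:-→d18:-→d19:-→d20:H5→d21:- -> H5

== LOOKUPS ==
["H6","H6","no-route","H0","H0","H0","H2","H5"]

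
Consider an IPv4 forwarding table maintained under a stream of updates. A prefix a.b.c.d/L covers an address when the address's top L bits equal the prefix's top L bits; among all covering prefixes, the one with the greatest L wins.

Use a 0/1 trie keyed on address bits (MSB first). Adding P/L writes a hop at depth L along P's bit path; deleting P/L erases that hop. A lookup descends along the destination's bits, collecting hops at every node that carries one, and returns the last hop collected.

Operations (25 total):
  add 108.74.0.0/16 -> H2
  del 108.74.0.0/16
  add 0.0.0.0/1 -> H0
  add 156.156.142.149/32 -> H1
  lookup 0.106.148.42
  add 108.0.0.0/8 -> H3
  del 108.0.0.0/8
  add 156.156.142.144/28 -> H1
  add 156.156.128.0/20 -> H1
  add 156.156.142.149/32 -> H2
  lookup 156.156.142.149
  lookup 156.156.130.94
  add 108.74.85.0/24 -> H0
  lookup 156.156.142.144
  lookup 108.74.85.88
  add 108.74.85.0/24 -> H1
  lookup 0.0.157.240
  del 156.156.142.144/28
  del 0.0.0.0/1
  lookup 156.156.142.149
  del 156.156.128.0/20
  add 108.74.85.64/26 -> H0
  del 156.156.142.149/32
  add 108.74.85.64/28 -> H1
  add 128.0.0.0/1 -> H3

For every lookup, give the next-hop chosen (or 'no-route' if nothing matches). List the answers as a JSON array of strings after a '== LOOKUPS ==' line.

Apply in order:
  add 108.74.0.0/16 -> H2 at depth 16
  - 108.74.0.0/16 clear@16
  add 0.0.0.0/1 -> H0 at depth 1
  add 156.156.142.149/32 -> H1 at depth 32
  Q 0.106.148.42: descend 0 ; hops seen [H0] ; pick H0
  add 108.0.0.0/8 -> H3 at depth 8
  - 108.0.0.0/8 clear@8
  add 156.156.142.144/28 -> H1 at depth 28
  add 156.156.128.0/20 -> H1 at depth 20
  add 156.156.142.149/32 -> H2 at depth 32
  Q 156.156.142.149: descend 10011100100111001000111010010101 ; hops seen [H1,H1,H2] ; pick H2
  Q 156.156.130.94: descend 10011100100111001000 ; hops seen [H1] ; pick H1
  add 108.74.85.0/24 -> H0 at depth 24
  Q 156.156.142.144: descend 10011100100111001000111010010 ; hops seen [H1,H1] ; pick H1
  Q 108.74.85.88: descend 011011000100101001010101 ; hops seen [H0,H0] ; pick H0
  add 108.74.85.0/24 -> H1 at depth 24
  Q 0.0.157.240: descend 0 ; hops seen [H0] ; pick H0
  - 156.156.142.144/28 clear@28
  - 0.0.0.0/1 clear@1
  Q 156.156.142.149: descend 10011100100111001000111010010101 ; hops seen [H1,H2] ; pick H2
  - 156.156.128.0/20 clear@20
  add 108.74.85.64/26 -> H0 at depth 26
  - 156.156.142.149/32 clear@32
  add 108.74.85.64/28 -> H1 at depth 28
  add 128.0.0.0/1 -> H3 at depth 1

== LOOKUPS ==
["H0","H2","H1","H1","H0","H0","H2"]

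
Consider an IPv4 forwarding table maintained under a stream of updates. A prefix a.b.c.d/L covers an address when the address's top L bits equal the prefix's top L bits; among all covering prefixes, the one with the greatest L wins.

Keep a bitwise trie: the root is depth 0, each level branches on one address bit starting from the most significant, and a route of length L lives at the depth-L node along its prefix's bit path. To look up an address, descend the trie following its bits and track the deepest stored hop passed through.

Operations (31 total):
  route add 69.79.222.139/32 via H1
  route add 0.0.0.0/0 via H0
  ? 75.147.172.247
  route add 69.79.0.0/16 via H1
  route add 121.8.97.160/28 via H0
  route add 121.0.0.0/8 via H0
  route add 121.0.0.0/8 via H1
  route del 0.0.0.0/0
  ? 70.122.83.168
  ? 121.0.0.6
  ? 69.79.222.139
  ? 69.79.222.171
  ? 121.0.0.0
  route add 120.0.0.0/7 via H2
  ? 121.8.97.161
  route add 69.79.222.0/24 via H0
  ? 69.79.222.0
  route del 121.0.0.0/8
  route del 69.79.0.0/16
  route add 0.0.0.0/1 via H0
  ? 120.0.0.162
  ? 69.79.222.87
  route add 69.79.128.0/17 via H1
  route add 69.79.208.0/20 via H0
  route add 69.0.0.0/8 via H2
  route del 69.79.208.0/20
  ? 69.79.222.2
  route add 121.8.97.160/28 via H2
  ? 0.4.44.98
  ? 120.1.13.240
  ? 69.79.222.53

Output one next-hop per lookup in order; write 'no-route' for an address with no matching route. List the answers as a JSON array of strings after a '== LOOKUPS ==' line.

Apply in order:
  add 69.79.222.139/32 -> H1 at depth 32
  add 0.0.0.0/0 -> H0 at depth 0
  Q 75.147.172.247: descend 0100 ; hops seen [H0] ; pick H0
  add 69.79.0.0/16 -> H1 at depth 16
  add 121.8.97.160/28 -> H0 at depth 28
  add 121.0.0.0/8 -> H0 at depth 8
  add 121.0.0.0/8 -> H1 at depth 8
  del 0.0.0.0/0 (clear depth 0)
  Q 70.122.83.168: descend 010001 ; hops seen [∅] ; pick no-route
  Q 121.0.0.6: descend 011110010000 ; hops seen [H1] ; pick H1
  Q 69.79.222.139: descend 01000101010011111101111010001011 ; hops seen [H1,H1] ; pick H1
  Q 69.79.222.171: descend 01000101010011111101111010 ; hops seen [H1] ; pick H1
  Q 121.0.0.0: descend 011110010000 ; hops seen [H1] ; pick H1
  add 120.0.0.0/7 -> H2 at depth 7
  Q 121.8.97.161: descend 0111100100001000011000011010 ; hops seen [H2,H1,H0] ; pick H0
  add 69.79.222.0/24 -> H0 at depth 24
  Q 69.79.222.0: descend 010001010100111111011110 ; hops seen [H1,H0] ; pick H0
  del 121.0.0.0/8 (clear depth 8)
  del 69.79.0.0/16 (clear depth 16)
  add 0.0.0.0/1 -> H0 at depth 1
  Q 120.0.0.162: descend 0111100 ; hops seen [H0,H2] ; pick H2
  Q 69.79.222.87: descend 010001010100111111011110 ; hops seen [H0,H0] ; pick H0
  add 69.79.128.0/17 -> H1 at depth 17
  add 69.79.208.0/20 -> H0 at depth 20
  add 69.0.0.0/8 -> H2 at depth 8
  del 69.79.208.0/20 (clear depth 20)
  Q 69.79.222.2: descend 010001010100111111011110 ; hops seen [H0,H2,H1,H0] ; pick H0
  add 121.8.97.160/28 -> H2 at depth 28
  Q 0.4.44.98: descend 0 ; hops seen [H0] ; pick H0
  Q 120.1.13.240: descend 0111100 ; hops seen [H0,H2] ; pick H2
  Q 69.79.222.53: descend 010001010100111111011110 ; hops seen [H0,H2,H1,H0] ; pick H0

== LOOKUPS ==
["H0","no-route","H1","H1","H1","H1","H0","H0","H2","H0","H0","H0","H2","H0"]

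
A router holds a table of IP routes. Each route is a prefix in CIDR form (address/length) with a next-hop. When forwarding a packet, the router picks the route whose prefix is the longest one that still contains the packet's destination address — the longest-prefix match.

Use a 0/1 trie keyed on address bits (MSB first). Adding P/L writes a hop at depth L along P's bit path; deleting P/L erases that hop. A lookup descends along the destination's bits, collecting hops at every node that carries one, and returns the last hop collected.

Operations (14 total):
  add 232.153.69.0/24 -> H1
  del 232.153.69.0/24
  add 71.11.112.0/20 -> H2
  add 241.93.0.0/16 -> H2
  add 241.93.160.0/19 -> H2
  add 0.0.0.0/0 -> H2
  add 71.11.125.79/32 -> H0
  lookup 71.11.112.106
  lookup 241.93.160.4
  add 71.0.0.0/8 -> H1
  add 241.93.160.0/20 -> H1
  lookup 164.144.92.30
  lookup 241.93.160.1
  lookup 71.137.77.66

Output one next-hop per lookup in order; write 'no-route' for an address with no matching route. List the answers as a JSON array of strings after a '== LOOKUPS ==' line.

Trace:
  + 232.153.69.0/24 (H1) depth=24
  del 232.153.69.0/24 (clear depth 24)
  + 71.11.112.0/20 (H2) depth=20
  + 241.93.0.0/16 (H2) depth=16
  + 241.93.160.0/19 (H2) depth=19
  + 0.0.0.0/0 (H2) depth=0
  + 71.11.125.79/32 (H0) depth=32
  lookup 71.11.112.106: bits 01000111000010110111 walk d0:H2→d1:-→d2:-→d3:-→d4:-→d5:-→d6:-→d7:-→d8:-→d9:-→d10:-→d11:-→d12:-→d13:-→d14:-→d15:-→d16:-→d17:-→d18:-→d19:-→d20:H2 -> H2
  lookup 241.93.160.4: bits 1111000101011101101 walk d0:H2→d1:-→d2:-→d3:-→d4:-→d5:-→d6:-→d7:-→d8:-→d9:-→d10:-→d11:-→d12:-→d13:-→d14:-→d15:-→d16:H2→d17:-→d18:-→d19:H2 -> H2
  + 71.0.0.0/8 (H1) depth=8
  + 241.93.160.0/20 (H1) depth=20
  lookup 164.144.92.30: bits 1 walk d0:H2→d1:- -> H2
  lookup 241.93.160.1: bits 11110001010111011010 walk d0:H2→d1:-→d2:-→d3:-→d4:-→d5:-→d6:-→d7:-→d8:-→d9:-→d10:-→d11:-→d12:-→d13:-→d14:-→d15:-→d16:H2→d17:-→d18:-→d19:H2→d20:H1 -> H1
  lookup 71.137.77.66: bits 01000111 walk d0:H2→d1:-→d2:-→d3:-→d4:-→d5:-→d6:-→d7:-→d8:H1 -> H1

== LOOKUPS ==
["H2","H2","H2","H1","H1"]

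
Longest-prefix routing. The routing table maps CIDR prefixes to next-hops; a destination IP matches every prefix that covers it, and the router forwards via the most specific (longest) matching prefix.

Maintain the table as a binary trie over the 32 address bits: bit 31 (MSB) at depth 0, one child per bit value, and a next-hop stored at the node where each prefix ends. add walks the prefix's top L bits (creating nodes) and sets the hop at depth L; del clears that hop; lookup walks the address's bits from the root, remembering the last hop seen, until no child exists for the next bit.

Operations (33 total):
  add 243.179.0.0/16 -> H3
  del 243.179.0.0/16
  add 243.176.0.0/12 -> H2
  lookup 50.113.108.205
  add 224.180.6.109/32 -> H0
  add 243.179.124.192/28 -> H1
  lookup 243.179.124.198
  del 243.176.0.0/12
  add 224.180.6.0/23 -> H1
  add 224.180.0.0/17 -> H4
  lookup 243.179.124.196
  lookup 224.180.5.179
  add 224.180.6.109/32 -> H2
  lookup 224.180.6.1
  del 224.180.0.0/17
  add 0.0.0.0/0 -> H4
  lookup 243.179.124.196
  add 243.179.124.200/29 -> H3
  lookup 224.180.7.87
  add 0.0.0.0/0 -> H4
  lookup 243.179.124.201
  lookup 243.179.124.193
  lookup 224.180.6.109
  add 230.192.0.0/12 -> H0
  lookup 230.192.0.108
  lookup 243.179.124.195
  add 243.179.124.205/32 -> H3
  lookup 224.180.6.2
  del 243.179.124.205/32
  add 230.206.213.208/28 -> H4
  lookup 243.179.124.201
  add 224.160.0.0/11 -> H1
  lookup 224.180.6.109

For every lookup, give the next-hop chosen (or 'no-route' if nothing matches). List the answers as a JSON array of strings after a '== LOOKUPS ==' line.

Process each operation:
  add 243.179.0.0/16 -> H3 at depth 16
  - 243.179.0.0/16 clear@16
  add 243.176.0.0/12 -> H2 at depth 12
  lookup 50.113.108.205: bits ε walk d0:- -> no-route
  add 224.180.6.109/32 -> H0 at depth 32
  add 243.179.124.192/28 -> H1 at depth 28
  lookup 243.179.124.198: bits 1111001110110011011111001100 walk d0:-→d1:-→d2:-→d3:-→d4:-→d5:-→d6:-→d7:-→d8:-→d9:-→d10:-→d11:-→d12:H2→d13:-→d14:-→d15:-→d16:-→d17:-→d18:-→d19:-→d20:-→d21:-→d22:-→d23:-→d24:-→d25:-→d26:-→d27:-→d28:H1 -> H1
  - 243.176.0.0/12 clear@12
  add 224.180.6.0/23 -> H1 at depth 23
  add 224.180.0.0/17 -> H4 at depth 17
  lookup 243.179.124.196: bits 1111001110110011011111001100 walk d0:-→d1:-→d2:-→d3:-→d4:-→d5:-→d6:-→d7:-→d8:-→d9:-→d10:-→d11:-→d12:-→d13:-→d14:-→d15:-→d16:-→d17:-→d18:-→d19:-→d20:-→d21:-→d22:-→d23:-→d24:-→d25:-→d26:-→d27:-→d28:H1 -> H1
  lookup 224.180.5.179: bits 1110000010110100000001 walk d0:-→d1:-→d2:-→d3:-→d4:-→d5:-→d6:-→d7:-→d8:-→d9:-→d10:-→d11:-→d12:-→d13:-→d14:-→d15:-→d16:-→d17:H4→d18:-→d19:-→d20:-→d21:-→d22:- -> H4
  add 224.180.6.109/32 -> H2 at depth 32
  lookup 224.180.6.1: bits 1110000010110100000001100 walk d0:-→d1:-→d2:-→d3:-→d4:-→d5:-→d6:-→d7:-→d8:-→d9:-→d10:-→d11:-→d12:-→d13:-→d14:-→d15:-→d16:-→d17:H4→d18:-→d19:-→d20:-→d21:-→d22:-→d23:H1→d24:-→d25:- -> H1
  - 224.180.0.0/17 clear@17
  add 0.0.0.0/0 -> H4 at depth 0
  lookup 243.179.124.196: bits 1111001110110011011111001100 walk d0:H4→d1:-→d2:-→d3:-→d4:-→d5:-→d6:-→d7:-→d8:-→d9:-→d10:-→d11:-→d12:-→d13:-→d14:-→d15:-→d16:-→d17:-→d18:-→d19:-→d20:-→d21:-→d22:-→d23:-→d24:-→d25:-→d26:-→d27:-→d28:H1 -> H1
  add 243.179.124.200/29 -> H3 at depth 29
  lookup 224.180.7.87: bits 11100000101101000000011 walk d0:H4→d1:-→d2:-→d3:-→d4:-→d5:-→d6:-→d7:-→d8:-→d9:-→d10:-→d11:-→d12:-→d13:-→d14:-→d15:-→d16:-→d17:-→d18:-→d19:-→d20:-→d21:-→d22:-→d23:H1 -> H1
  add 0.0.0.0/0 -> H4 at depth 0
  lookup 243.179.124.201: bits 11110011101100110111110011001 walk d0:H4→d1:-→d2:-→d3:-→d4:-→d5:-→d6:-→d7:-→d8:-→d9:-→d10:-→d11:-→d12:-→d13:-→d14:-→d15:-→d16:-→d17:-→d18:-→d19:-→d20:-→d21:-→d22:-→d23:-→d24:-→d25:-→d26:-→d27:-→d28:H1→d29:H3 -> H3
  lookup 243.179.124.193: bits 1111001110110011011111001100 walk d0:H4→d1:-→d2:-→d3:-→d4:-→d5:-→d6:-→d7:-→d8:-→d9:-→d10:-→d11:-→d12:-→d13:-→d14:-→d15:-→d16:-→d17:-→d18:-→d19:-→d20:-→d21:-→d22:-→d23:-→d24:-→d25:-→d26:-→d27:-→d28:H1 -> H1
  lookup 224.180.6.109: bits 11100000101101000000011001101101 walk d0:H4→d1:-→d2:-→d3:-→d4:-→d5:-→d6:-→d7:-→d8:-→d9:-→d10:-→d11:-→d12:-→d13:-→d14:-→d15:-→d16:-→d17:-→d18:-→d19:-→d20:-→d21:-→d22:-→d23:H1→d24:-→d25:-→d26:-→d27:-→d28:-→d29:-→d30:-→d31:-→d32:H2 -> H2
  add 230.192.0.0/12 -> H0 at depth 12
  lookup 230.192.0.108: bits 111001101100 walk d0:H4→d1:-→d2:-→d3:-→d4:-→d5:-→d6:-→d7:-→d8:-→d9:-→d10:-→d11:-→d12:H0 -> H0
  lookup 243.179.124.195: bits 1111001110110011011111001100 walk d0:H4→d1:-→d2:-→d3:-→d4:-→d5:-→d6:-→d7:-→d8:-→d9:-→d10:-→d11:-→d12:-→d13:-→d14:-→d15:-→d16:-→d17:-→d18:-→d19:-→d20:-→d21:-→d22:-→d23:-→d24:-→d25:-→d26:-→d27:-→d28:H1 -> H1
  add 243.179.124.205/32 -> H3 at depth 32
  lookup 224.180.6.2: bits 1110000010110100000001100 walk d0:H4→d1:-→d2:-→d3:-→d4:-→d5:-→d6:-→d7:-→d8:-→d9:-→d10:-→d11:-→d12:-→d13:-→d14:-→d15:-→d16:-→d17:-→d18:-→d19:-→d20:-→d21:-→d22:-→d23:H1→d24:-→d25:- -> H1
  - 243.179.124.205/32 clear@32
  add 230.206.213.208/28 -> H4 at depth 28
  lookup 243.179.124.201: bits 11110011101100110111110011001 walk d0:H4→d1:-→d2:-→d3:-→d4:-→d5:-→d6:-→d7:-→d8:-→d9:-→d10:-→d11:-→d12:-→d13:-→d14:-→d15:-→d16:-→d17:-→d18:-→d19:-→d20:-→d21:-→d22:-→d23:-→d24:-→d25:-→d26:-→d27:-→d28:H1→d29:H3 -> H3
  add 224.160.0.0/11 -> H1 at depth 11
  lookup 224.180.6.109: bits 11100000101101000000011001101101 walk d0:H4→d1:-→d2:-→d3:-→d4:-→d5:-→d6:-→d7:-→d8:-→d9:-→d10:-→d11:H1→d12:-→d13:-→d14:-→d15:-→d16:-→d17:-→d18:-→d19:-→d20:-→d21:-→d22:-→d23:H1→d24:-→d25:-→d26:-→d27:-→d28:-→d29:-→d30:-→d31:-→d32:H2 -> H2

== LOOKUPS ==
["no-route","H1","H1","H4","H1","H1","H1","H3","H1","H2","H0","H1","H1","H3","H2"]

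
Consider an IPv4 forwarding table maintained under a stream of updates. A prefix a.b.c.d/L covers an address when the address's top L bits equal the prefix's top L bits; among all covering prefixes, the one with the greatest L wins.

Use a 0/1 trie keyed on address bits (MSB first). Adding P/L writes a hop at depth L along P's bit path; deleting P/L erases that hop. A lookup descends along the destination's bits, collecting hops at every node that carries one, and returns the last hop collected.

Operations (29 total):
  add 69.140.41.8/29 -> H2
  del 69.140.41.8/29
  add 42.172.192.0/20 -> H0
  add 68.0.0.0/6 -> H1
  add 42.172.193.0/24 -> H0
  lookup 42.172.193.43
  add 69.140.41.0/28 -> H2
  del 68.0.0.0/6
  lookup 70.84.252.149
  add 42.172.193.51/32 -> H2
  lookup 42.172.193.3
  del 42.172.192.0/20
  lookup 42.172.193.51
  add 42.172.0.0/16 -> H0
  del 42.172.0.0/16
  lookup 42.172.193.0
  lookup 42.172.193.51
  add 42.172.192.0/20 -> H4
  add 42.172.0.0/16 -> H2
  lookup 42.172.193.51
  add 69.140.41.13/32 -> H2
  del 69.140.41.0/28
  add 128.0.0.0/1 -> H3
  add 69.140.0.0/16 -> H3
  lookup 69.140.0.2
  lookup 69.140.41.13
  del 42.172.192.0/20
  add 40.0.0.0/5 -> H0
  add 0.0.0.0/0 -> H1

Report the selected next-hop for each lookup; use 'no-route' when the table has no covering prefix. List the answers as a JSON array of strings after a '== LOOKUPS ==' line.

Process each operation:
  add 69.140.41.8/29 -> H2 at depth 29
  del 69.140.41.8/29 (clear depth 29)
  add 42.172.192.0/20 -> H0 at depth 20
  add 68.0.0.0/6 -> H1 at depth 6
  add 42.172.193.0/24 -> H0 at depth 24
  lookup 42.172.193.43: bits 001010101010110011000001 walk d0:-→d1:-→d2:-→d3:-→d4:-→d5:-→d6:-→d7:-→d8:-→d9:-→d10:-→d11:-→d12:-→d13:-→d14:-→d15:-→d16:-→d17:-→d18:-→d19:-→d20:H0→d21:-→d22:-→d23:-→d24:H0 -> H0
  add 69.140.41.0/28 -> H2 at depth 28
  del 68.0.0.0/6 (clear depth 6)
  lookup 70.84.252.149: bits 010001 walk d0:-→d1:-→d2:-→d3:-→d4:-→d5:-→d6:- -> no-route
  add 42.172.193.51/32 -> H2 at depth 32
  lookup 42.172.193.3: bits 00101010101011001100000100 walk d0:-→d1:-→d2:-→d3:-→d4:-→d5:-→d6:-→d7:-→d8:-→d9:-→d10:-→d11:-→d12:-→d13:-→d14:-→d15:-→d16:-→d17:-→d18:-→d19:-→d20:H0→d21:-→d22:-→d23:-→d24:H0→d25:-→d26:- -> H0
  del 42.172.192.0/20 (clear depth 20)
  lookup 42.172.193.51: bits 00101010101011001100000100110011 walk d0:-→d1:-→d2:-→d3:-→d4:-→d5:-→d6:-→d7:-→d8:-→d9:-→d10:-→d11:-→d12:-→d13:-→d14:-→d15:-→d16:-→d17:-→d18:-→d19:-→d20:-→d21:-→d22:-→d23:-→d24:H0→d25:-→d26:-→d27:-→d28:-→d29:-→d30:-→d31:-→d32:H2 -> H2
  add 42.172.0.0/16 -> H0 at depth 16
  del 42.172.0.0/16 (clear depth 16)
  lookup 42.172.193.0: bits 00101010101011001100000100 walk d0:-→d1:-→d2:-→d3:-→d4:-→d5:-→d6:-→d7:-→d8:-→d9:-→d10:-→d11:-→d12:-→d13:-→d14:-→d15:-→d16:-→d17:-→d18:-→d19:-→d20:-→d21:-→d22:-→d23:-→d24:H0→d25:-→d26:- -> H0
  lookup 42.172.193.51: bits 00101010101011001100000100110011 walk d0:-→d1:-→d2:-→d3:-→d4:-→d5:-→d6:-→d7:-→d8:-→d9:-→d10:-→d11:-→d12:-→d13:-→d14:-→d15:-→d16:-→d17:-→d18:-→d19:-→d20:-→d21:-→d22:-→d23:-→d24:H0→d25:-→d26:-→d27:-→d28:-→d29:-→d30:-→d31:-→d32:H2 -> H2
  add 42.172.192.0/20 -> H4 at depth 20
  add 42.172.0.0/16 -> H2 at depth 16
  lookup 42.172.193.51: bits 00101010101011001100000100110011 walk d0:-→d1:-→d2:-→d3:-→d4:-→d5:-→d6:-→d7:-→d8:-→d9:-→d10:-→d11:-→d12:-→d13:-→d14:-→d15:-→d16:H2→d17:-→d18:-→d19:-→d20:H4→d21:-→d22:-→d23:-→d24:H0→d25:-→d26:-→d27:-→d28:-→d29:-→d30:-→d31:-→d32:H2 -> H2
  add 69.140.41.13/32 -> H2 at depth 32
  del 69.140.41.0/28 (clear depth 28)
  add 128.0.0.0/1 -> H3 at depth 1
  add 69.140.0.0/16 -> H3 at depth 16
  lookup 69.140.0.2: bits 010001011000110000 walk d0:-→d1:-→d2:-→d3:-→d4:-→d5:-→d6:-→d7:-→d8:-→d9:-→d10:-→d11:-→d12:-→d13:-→d14:-→d15:-→d16:H3→d17:-→d18:- -> H3
  lookup 69.140.41.13: bits 01000101100011000010100100001101 walk d0:-→d1:-→d2:-→d3:-→d4:-→d5:-→d6:-→d7:-→d8:-→d9:-→d10:-→d11:-→d12:-→d13:-→d14:-→d15:-→d16:H3→d17:-→d18:-→d19:-→d20:-→d21:-→d22:-→d23:-→d24:-→d25:-→d26:-→d27:-→d28:-→d29:-→d30:-→d31:-→d32:H2 -> H2
  del 42.172.192.0/20 (clear depth 20)
  add 40.0.0.0/5 -> H0 at depth 5
  add 0.0.0.0/0 -> H1 at depth 0

== LOOKUPS ==
["H0","no-route","H0","H2","H0","H2","H2","H3","H2"]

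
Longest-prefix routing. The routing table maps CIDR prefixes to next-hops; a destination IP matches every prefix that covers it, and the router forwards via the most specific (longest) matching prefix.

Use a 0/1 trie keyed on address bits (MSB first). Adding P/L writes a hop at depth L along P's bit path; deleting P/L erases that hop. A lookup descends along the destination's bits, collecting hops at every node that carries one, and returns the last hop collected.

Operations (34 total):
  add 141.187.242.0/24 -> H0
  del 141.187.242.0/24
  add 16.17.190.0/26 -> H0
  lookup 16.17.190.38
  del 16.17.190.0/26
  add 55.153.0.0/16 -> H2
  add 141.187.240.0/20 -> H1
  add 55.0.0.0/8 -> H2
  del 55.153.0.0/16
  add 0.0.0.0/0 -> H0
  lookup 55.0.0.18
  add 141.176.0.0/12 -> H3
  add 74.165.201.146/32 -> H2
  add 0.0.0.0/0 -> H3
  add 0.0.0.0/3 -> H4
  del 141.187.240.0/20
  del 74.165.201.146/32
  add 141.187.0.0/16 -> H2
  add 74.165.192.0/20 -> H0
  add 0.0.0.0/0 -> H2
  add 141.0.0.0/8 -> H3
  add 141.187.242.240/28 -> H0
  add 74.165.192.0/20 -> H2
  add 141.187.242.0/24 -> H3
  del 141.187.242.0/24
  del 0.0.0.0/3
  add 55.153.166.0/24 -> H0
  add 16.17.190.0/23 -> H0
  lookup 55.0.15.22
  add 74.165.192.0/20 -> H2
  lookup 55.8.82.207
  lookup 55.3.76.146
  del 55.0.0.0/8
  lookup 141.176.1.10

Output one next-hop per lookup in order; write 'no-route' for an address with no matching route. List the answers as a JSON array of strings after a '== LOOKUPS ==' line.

Process each operation:
  add 141.187.242.0/24 -> H0 at depth 24
  del 141.187.242.0/24 (clear depth 24)
  add 16.17.190.0/26 -> H0 at depth 26
  Q 16.17.190.38: descend 00010000000100011011111000 ; hops seen [H0] ; pick H0
  del 16.17.190.0/26 (clear depth 26)
  add 55.153.0.0/16 -> H2 at depth 16
  add 141.187.240.0/20 -> H1 at depth 20
  add 55.0.0.0/8 -> H2 at depth 8
  del 55.153.0.0/16 (clear depth 16)
  add 0.0.0.0/0 -> H0 at depth 0
  Q 55.0.0.18: descend 00110111 ; hops seen [H0,H2] ; pick H2
  add 141.176.0.0/12 -> H3 at depth 12
  add 74.165.201.146/32 -> H2 at depth 32
  add 0.0.0.0/0 -> H3 at depth 0
  add 0.0.0.0/3 -> H4 at depth 3
  del 141.187.240.0/20 (clear depth 20)
  del 74.165.201.146/32 (clear depth 32)
  add 141.187.0.0/16 -> H2 at depth 16
  add 74.165.192.0/20 -> H0 at depth 20
  add 0.0.0.0/0 -> H2 at depth 0
  add 141.0.0.0/8 -> H3 at depth 8
  add 141.187.242.240/28 -> H0 at depth 28
  add 74.165.192.0/20 -> H2 at depth 20
  add 141.187.242.0/24 -> H3 at depth 24
  del 141.187.242.0/24 (clear depth 24)
  del 0.0.0.0/3 (clear depth 3)
  add 55.153.166.0/24 -> H0 at depth 24
  add 16.17.190.0/23 -> H0 at depth 23
  Q 55.0.15.22: descend 00110111 ; hops seen [H2,H2] ; pick H2
  add 74.165.192.0/20 -> H2 at depth 20
  Q 55.8.82.207: descend 00110111 ; hops seen [H2,H2] ; pick H2
  Q 55.3.76.146: descend 00110111 ; hops seen [H2,H2] ; pick H2
  del 55.0.0.0/8 (clear depth 8)
  Q 141.176.1.10: descend 100011011011 ; hops seen [H2,H3,H3] ; pick H3

== LOOKUPS ==
["H0","H2","H2","H2","H2","H3"]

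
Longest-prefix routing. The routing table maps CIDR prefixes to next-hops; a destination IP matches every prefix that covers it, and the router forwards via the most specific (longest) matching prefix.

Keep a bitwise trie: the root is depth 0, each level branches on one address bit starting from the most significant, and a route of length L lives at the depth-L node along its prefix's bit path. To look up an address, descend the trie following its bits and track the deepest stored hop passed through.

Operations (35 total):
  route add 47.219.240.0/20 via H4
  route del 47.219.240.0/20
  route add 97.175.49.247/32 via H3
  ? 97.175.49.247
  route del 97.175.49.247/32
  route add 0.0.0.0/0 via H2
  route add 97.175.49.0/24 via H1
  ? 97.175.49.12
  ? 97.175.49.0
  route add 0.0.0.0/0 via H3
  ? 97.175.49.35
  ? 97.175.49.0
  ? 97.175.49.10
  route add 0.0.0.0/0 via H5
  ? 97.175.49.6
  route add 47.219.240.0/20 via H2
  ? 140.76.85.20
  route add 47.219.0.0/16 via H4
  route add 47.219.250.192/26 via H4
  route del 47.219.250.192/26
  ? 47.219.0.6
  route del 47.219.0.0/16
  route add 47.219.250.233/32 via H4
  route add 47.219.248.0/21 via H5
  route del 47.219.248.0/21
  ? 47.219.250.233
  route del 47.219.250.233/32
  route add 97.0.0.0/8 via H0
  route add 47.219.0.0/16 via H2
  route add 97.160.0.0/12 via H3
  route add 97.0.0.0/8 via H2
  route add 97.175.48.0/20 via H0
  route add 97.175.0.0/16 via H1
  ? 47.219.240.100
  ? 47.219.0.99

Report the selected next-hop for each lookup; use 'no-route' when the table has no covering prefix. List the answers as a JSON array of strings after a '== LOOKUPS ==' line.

Process each operation:
  + 47.219.240.0/20 (H4) depth=20
  del 47.219.240.0/20 (clear depth 20)
  + 97.175.49.247/32 (H3) depth=32
  Q 97.175.49.247: descend 01100001101011110011000111110111 ; hops seen [H3] ; pick H3
  del 97.175.49.247/32 (clear depth 32)
  + 0.0.0.0/0 (H2) depth=0
  + 97.175.49.0/24 (H1) depth=24
  Q 97.175.49.12: descend 011000011010111100110001 ; hops seen [H2,H1] ; pick H1
  Q 97.175.49.0: descend 011000011010111100110001 ; hops seen [H2,H1] ; pick H1
  + 0.0.0.0/0 (H3) depth=0
  Q 97.175.49.35: descend 011000011010111100110001 ; hops seen [H3,H1] ; pick H1
  Q 97.175.49.0: descend 011000011010111100110001 ; hops seen [H3,H1] ; pick H1
  Q 97.175.49.10: descend 011000011010111100110001 ; hops seen [H3,H1] ; pick H1
  + 0.0.0.0/0 (H5) depth=0
  Q 97.175.49.6: descend 011000011010111100110001 ; hops seen [H5,H1] ; pick H1
  + 47.219.240.0/20 (H2) depth=20
  Q 140.76.85.20: descend ε ; hops seen [H5] ; pick H5
  + 47.219.0.0/16 (H4) depth=16
  + 47.219.250.192/26 (H4) depth=26
  del 47.219.250.192/26 (clear depth 26)
  Q 47.219.0.6: descend 0010111111011011 ; hops seen [H5,H4] ; pick H4
  del 47.219.0.0/16 (clear depth 16)
  + 47.219.250.233/32 (H4) depth=32
  + 47.219.248.0/21 (H5) depth=21
  del 47.219.248.0/21 (clear depth 21)
  Q 47.219.250.233: descend 00101111110110111111101011101001 ; hops seen [H5,H2,H4] ; pick H4
  del 47.219.250.233/32 (clear depth 32)
  + 97.0.0.0/8 (H0) depth=8
  + 47.219.0.0/16 (H2) depth=16
  + 97.160.0.0/12 (H3) depth=12
  + 97.0.0.0/8 (H2) depth=8
  + 97.175.48.0/20 (H0) depth=20
  + 97.175.0.0/16 (H1) depth=16
  Q 47.219.240.100: descend 00101111110110111111 ; hops seen [H5,H2,H2] ; pick H2
  Q 47.219.0.99: descend 0010111111011011 ; hops seen [H5,H2] ; pick H2

== LOOKUPS ==
["H3","H1","H1","H1","H1","H1","H1","H5","H4","H4","H2","H2"]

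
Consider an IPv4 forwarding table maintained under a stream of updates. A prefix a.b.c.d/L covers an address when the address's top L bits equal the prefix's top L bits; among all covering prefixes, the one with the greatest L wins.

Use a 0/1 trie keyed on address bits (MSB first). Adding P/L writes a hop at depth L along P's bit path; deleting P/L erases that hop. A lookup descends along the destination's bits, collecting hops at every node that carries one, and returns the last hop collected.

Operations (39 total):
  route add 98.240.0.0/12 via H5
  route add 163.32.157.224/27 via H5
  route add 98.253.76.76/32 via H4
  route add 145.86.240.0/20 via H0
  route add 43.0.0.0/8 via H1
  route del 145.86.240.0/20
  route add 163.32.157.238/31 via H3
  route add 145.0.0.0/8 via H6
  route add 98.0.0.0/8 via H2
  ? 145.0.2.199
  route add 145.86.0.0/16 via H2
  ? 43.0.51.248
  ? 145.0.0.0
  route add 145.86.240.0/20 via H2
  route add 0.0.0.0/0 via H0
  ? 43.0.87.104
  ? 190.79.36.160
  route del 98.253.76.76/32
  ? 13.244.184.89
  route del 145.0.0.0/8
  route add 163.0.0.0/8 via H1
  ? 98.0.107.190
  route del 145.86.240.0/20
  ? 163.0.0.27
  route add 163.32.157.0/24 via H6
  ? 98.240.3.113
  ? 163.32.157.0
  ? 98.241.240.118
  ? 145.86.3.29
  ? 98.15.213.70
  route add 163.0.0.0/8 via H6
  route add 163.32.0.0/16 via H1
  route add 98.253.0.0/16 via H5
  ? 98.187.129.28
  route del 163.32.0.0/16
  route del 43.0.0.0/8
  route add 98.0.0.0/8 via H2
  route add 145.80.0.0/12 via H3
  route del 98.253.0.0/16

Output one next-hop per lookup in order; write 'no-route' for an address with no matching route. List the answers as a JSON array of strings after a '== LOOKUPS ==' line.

Process each operation:
  add 98.240.0.0/12 -> H5 at depth 12
  add 163.32.157.224/27 -> H5 at depth 27
  add 98.253.76.76/32 -> H4 at depth 32
  add 145.86.240.0/20 -> H0 at depth 20
  add 43.0.0.0/8 -> H1 at depth 8
  - 145.86.240.0/20 clear@20
  add 163.32.157.238/31 -> H3 at depth 31
  add 145.0.0.0/8 -> H6 at depth 8
  add 98.0.0.0/8 -> H2 at depth 8
  Q 145.0.2.199: descend 100100010 ; hops seen [H6] ; pick H6
  add 145.86.0.0/16 -> H2 at depth 16
  Q 43.0.51.248: descend 00101011 ; hops seen [H1] ; pick H1
  Q 145.0.0.0: descend 100100010 ; hops seen [H6] ; pick H6
  add 145.86.240.0/20 -> H2 at depth 20
  add 0.0.0.0/0 -> H0 at depth 0
  Q 43.0.87.104: descend 00101011 ; hops seen [H0,H1] ; pick H1
  Q 190.79.36.160: descend 101 ; hops seen [H0] ; pick H0
  - 98.253.76.76/32 clear@32
  Q 13.244.184.89: descend 00 ; hops seen [H0] ; pick H0
  - 145.0.0.0/8 clear@8
  add 163.0.0.0/8 -> H1 at depth 8
  Q 98.0.107.190: descend 01100010 ; hops seen [H0,H2] ; pick H2
  - 145.86.240.0/20 clear@20
  Q 163.0.0.27: descend 1010001100 ; hops seen [H0,H1] ; pick H1
  add 163.32.157.0/24 -> H6 at depth 24
  Q 98.240.3.113: descend 011000101111 ; hops seen [H0,H2,H5] ; pick H5
  Q 163.32.157.0: descend 101000110010000010011101 ; hops seen [H0,H1,H6] ; pick H6
  Q 98.241.240.118: descend 011000101111 ; hops seen [H0,H2,H5] ; pick H5
  Q 145.86.3.29: descend 1001000101010110 ; hops seen [H0,H2] ; pick H2
  Q 98.15.213.70: descend 01100010 ; hops seen [H0,H2] ; pick H2
  add 163.0.0.0/8 -> H6 at depth 8
  add 163.32.0.0/16 -> H1 at depth 16
  add 98.253.0.0/16 -> H5 at depth 16
  Q 98.187.129.28: descend 011000101 ; hops seen [H0,H2] ; pick H2
  - 163.32.0.0/16 clear@16
  - 43.0.0.0/8 clear@8
  add 98.0.0.0/8 -> H2 at depth 8
  add 145.80.0.0/12 -> H3 at depth 12
  - 98.253.0.0/16 clear@16

== LOOKUPS ==
["H6","H1","H6","H1","H0","H0","H2","H1","H5","H6","H5","H2","H2","H2"]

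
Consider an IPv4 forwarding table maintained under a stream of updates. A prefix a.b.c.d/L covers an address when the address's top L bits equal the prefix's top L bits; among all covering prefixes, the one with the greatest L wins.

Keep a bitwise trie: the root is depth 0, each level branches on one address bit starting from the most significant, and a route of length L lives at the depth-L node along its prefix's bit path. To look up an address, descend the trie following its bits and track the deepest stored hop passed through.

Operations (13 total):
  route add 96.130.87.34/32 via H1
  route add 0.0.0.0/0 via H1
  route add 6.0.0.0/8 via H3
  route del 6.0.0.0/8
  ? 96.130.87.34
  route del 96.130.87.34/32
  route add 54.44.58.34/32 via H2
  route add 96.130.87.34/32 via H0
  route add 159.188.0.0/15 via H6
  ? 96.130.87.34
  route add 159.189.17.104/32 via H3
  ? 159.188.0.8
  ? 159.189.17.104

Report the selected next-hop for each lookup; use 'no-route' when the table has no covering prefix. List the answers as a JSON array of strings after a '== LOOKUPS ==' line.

Apply in order:
  + 96.130.87.34/32 (H1) depth=32
  + 0.0.0.0/0 (H1) depth=0
  + 6.0.0.0/8 (H3) depth=8
  del 6.0.0.0/8 (clear depth 8)
  ? 96.130.87.34  path d0:H1→d1:-→d2:-→d3:-→d4:-→d5:-→d6:-→d7:-→d8:-→d9:-→d10:-→d11:-→d12:-→d13:-→d14:-→d15:-→d16:-→d17:-→d18:-→d19:-→d20:-→d21:-→d22:-→d23:-→d24:-→d25:-→d26:-→d27:-→d28:-→d29:-→d30:-→d31:-→d32:H1  best=H1
  del 96.130.87.34/32 (clear depth 32)
  + 54.44.58.34/32 (H2) depth=32
  + 96.130.87.34/32 (H0) depth=32
  + 159.188.0.0/15 (H6) depth=15
  ? 96.130.87.34  path d0:H1→d1:-→d2:-→d3:-→d4:-→d5:-→d6:-→d7:-→d8:-→d9:-→d10:-→d11:-→d12:-→d13:-→d14:-→d15:-→d16:-→d17:-→d18:-→d19:-→d20:-→d21:-→d22:-→d23:-→d24:-→d25:-→d26:-→d27:-→d28:-→d29:-→d30:-→d31:-→d32:H0  best=H0
  + 159.189.17.104/32 (H3) depth=32
  ? 159.188.0.8  path d0:H1→d1:-→d2:-→d3:-→d4:-→d5:-→d6:-→d7:-→d8:-→d9:-→d10:-→d11:-→d12:-→d13:-→d14:-→d15:H6  best=H6
  ? 159.189.17.104  path d0:H1→d1:-→d2:-→d3:-→d4:-→d5:-→d6:-→d7:-→d8:-→d9:-→d10:-→d11:-→d12:-→d13:-→d14:-→d15:H6→d16:-→d17:-→d18:-→d19:-→d20:-→d21:-→d22:-→d23:-→d24:-→d25:-→d26:-→d27:-→d28:-→d29:-→d30:-→d31:-→d32:H3  best=H3

== LOOKUPS ==
["H1","H0","H6","H3"]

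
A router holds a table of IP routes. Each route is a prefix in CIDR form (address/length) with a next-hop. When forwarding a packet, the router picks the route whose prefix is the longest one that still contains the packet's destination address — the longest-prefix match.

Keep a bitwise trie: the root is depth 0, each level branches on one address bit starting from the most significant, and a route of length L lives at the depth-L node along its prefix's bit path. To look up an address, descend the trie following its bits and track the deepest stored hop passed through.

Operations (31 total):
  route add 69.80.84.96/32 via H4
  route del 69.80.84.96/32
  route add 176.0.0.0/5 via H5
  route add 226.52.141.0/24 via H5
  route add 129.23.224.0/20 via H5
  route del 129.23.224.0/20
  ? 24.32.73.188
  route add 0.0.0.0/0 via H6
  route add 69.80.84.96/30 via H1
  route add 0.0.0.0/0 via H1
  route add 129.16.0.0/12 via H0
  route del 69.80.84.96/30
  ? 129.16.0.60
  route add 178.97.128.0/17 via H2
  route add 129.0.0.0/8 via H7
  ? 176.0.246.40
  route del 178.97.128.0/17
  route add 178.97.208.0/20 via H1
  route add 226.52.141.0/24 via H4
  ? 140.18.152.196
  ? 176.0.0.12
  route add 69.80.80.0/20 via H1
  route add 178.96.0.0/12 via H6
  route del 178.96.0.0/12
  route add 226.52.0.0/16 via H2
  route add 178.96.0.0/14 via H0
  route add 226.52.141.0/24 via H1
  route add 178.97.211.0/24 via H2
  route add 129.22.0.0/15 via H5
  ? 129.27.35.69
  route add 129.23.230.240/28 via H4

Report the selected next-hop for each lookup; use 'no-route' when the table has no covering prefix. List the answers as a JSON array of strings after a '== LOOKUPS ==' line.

Apply in order:
  + 69.80.84.96/32 (H4) depth=32
  - 69.80.84.96/32 clear@32
  + 176.0.0.0/5 (H5) depth=5
  + 226.52.141.0/24 (H5) depth=24
  + 129.23.224.0/20 (H5) depth=20
  - 129.23.224.0/20 clear@20
  ? 24.32.73.188  path d0:-→d1:-  best=no-route
  + 0.0.0.0/0 (H6) depth=0
  + 69.80.84.96/30 (H1) depth=30
  + 0.0.0.0/0 (H1) depth=0
  + 129.16.0.0/12 (H0) depth=12
  - 69.80.84.96/30 clear@30
  ? 129.16.0.60  path d0:H1→d1:-→d2:-→d3:-→d4:-→d5:-→d6:-→d7:-→d8:-→d9:-→d10:-→d11:-→d12:H0→d13:-  best=H0
  + 178.97.128.0/17 (H2) depth=17
  + 129.0.0.0/8 (H7) depth=8
  ? 176.0.246.40  path d0:H1→d1:-→d2:-→d3:-→d4:-→d5:H5→d6:-  best=H5
  - 178.97.128.0/17 clear@17
  + 178.97.208.0/20 (H1) depth=20
  + 226.52.141.0/24 (H4) depth=24
  ? 140.18.152.196  path d0:H1→d1:-→d2:-→d3:-→d4:-  best=H1
  ? 176.0.0.12  path d0:H1→d1:-→d2:-→d3:-→d4:-→d5:H5→d6:-  best=H5
  + 69.80.80.0/20 (H1) depth=20
  + 178.96.0.0/12 (H6) depth=12
  - 178.96.0.0/12 clear@12
  + 226.52.0.0/16 (H2) depth=16
  + 178.96.0.0/14 (H0) depth=14
  + 226.52.141.0/24 (H1) depth=24
  + 178.97.211.0/24 (H2) depth=24
  + 129.22.0.0/15 (H5) depth=15
  ? 129.27.35.69  path d0:H1→d1:-→d2:-→d3:-→d4:-→d5:-→d6:-→d7:-→d8:H7→d9:-→d10:-→d11:-→d12:H0  best=H0
  + 129.23.230.240/28 (H4) depth=28

== LOOKUPS ==
["no-route","H0","H5","H1","H5","H0"]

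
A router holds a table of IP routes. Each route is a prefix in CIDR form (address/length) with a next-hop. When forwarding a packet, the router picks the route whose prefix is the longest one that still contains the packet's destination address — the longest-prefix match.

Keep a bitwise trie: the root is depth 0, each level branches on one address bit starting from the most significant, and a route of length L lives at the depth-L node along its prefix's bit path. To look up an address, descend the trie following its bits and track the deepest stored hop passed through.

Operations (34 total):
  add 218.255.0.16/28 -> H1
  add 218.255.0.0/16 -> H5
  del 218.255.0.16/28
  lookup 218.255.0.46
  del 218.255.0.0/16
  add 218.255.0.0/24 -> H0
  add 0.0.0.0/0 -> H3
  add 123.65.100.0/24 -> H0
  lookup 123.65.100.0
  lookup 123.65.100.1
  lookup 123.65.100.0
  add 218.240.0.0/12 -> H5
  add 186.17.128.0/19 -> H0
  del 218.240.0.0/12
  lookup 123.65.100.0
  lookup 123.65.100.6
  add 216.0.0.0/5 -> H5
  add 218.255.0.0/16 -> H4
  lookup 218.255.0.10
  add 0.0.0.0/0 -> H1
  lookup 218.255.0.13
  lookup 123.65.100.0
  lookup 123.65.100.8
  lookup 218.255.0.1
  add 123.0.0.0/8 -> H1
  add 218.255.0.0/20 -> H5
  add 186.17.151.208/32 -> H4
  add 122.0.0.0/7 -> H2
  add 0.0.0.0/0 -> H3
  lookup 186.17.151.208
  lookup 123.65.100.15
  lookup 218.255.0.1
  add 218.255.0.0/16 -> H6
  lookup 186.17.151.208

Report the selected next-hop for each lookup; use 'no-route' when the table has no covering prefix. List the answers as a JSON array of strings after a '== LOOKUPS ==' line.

Apply in order:
  + 218.255.0.16/28 (H1) depth=28
  + 218.255.0.0/16 (H5) depth=16
  - 218.255.0.16/28 clear@28
  Q 218.255.0.46: descend 11011010111111110000000000 ; hops seen [H5] ; pick H5
  - 218.255.0.0/16 clear@16
  + 218.255.0.0/24 (H0) depth=24
  + 0.0.0.0/0 (H3) depth=0
  + 123.65.100.0/24 (H0) depth=24
  Q 123.65.100.0: descend 011110110100000101100100 ; hops seen [H3,H0] ; pick H0
  Q 123.65.100.1: descend 011110110100000101100100 ; hops seen [H3,H0] ; pick H0
  Q 123.65.100.0: descend 011110110100000101100100 ; hops seen [H3,H0] ; pick H0
  + 218.240.0.0/12 (H5) depth=12
  + 186.17.128.0/19 (H0) depth=19
  - 218.240.0.0/12 clear@12
  Q 123.65.100.0: descend 011110110100000101100100 ; hops seen [H3,H0] ; pick H0
  Q 123.65.100.6: descend 011110110100000101100100 ; hops seen [H3,H0] ; pick H0
  + 216.0.0.0/5 (H5) depth=5
  + 218.255.0.0/16 (H4) depth=16
  Q 218.255.0.10: descend 110110101111111100000000000 ; hops seen [H3,H5,H4,H0] ; pick H0
  + 0.0.0.0/0 (H1) depth=0
  Q 218.255.0.13: descend 110110101111111100000000000 ; hops seen [H1,H5,H4,H0] ; pick H0
  Q 123.65.100.0: descend 011110110100000101100100 ; hops seen [H1,H0] ; pick H0
  Q 123.65.100.8: descend 011110110100000101100100 ; hops seen [H1,H0] ; pick H0
  Q 218.255.0.1: descend 110110101111111100000000000 ; hops seen [H1,H5,H4,H0] ; pick H0
  + 123.0.0.0/8 (H1) depth=8
  + 218.255.0.0/20 (H5) depth=20
  + 186.17.151.208/32 (H4) depth=32
  + 122.0.0.0/7 (H2) depth=7
  + 0.0.0.0/0 (H3) depth=0
  Q 186.17.151.208: descend 10111010000100011001011111010000 ; hops seen [H3,H0,H4] ; pick H4
  Q 123.65.100.15: descend 011110110100000101100100 ; hops seen [H3,H2,H1,H0] ; pick H0
  Q 218.255.0.1: descend 110110101111111100000000000 ; hops seen [H3,H5,H4,H5,H0] ; pick H0
  + 218.255.0.0/16 (H6) depth=16
  Q 186.17.151.208: descend 10111010000100011001011111010000 ; hops seen [H3,H0,H4] ; pick H4

== LOOKUPS ==
["H5","H0","H0","H0","H0","H0","H0","H0","H0","H0","H0","H4","H0","H0","H4"]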